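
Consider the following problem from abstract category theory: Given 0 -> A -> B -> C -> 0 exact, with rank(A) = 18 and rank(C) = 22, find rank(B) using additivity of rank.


For a short exact sequence 0 -> A -> B -> C -> 0,
rank is additive: rank(B) = rank(A) + rank(C).
rank(B) = 18 + 22 = 40

40


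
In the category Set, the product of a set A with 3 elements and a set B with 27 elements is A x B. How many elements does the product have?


In Set, the product A x B is the Cartesian product.
By the universal property, |A x B| = |A| * |B|.
|A x B| = 3 * 27 = 81

81


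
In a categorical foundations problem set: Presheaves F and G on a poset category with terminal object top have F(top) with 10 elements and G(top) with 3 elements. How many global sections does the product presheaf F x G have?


Global sections of a presheaf on a poset with terminal top satisfy
Gamma(H) ~ H(top). Presheaves admit pointwise products, so
(F x G)(top) = F(top) x G(top) (Cartesian product).
|Gamma(F x G)| = |F(top)| * |G(top)| = 10 * 3 = 30.

30


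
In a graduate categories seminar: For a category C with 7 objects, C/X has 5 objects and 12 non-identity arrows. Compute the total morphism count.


In the slice category C/X, objects are morphisms to X.
Identity morphisms: 5 (one per object of C/X).
Non-identity morphisms: 12.
Total = 5 + 12 = 17

17


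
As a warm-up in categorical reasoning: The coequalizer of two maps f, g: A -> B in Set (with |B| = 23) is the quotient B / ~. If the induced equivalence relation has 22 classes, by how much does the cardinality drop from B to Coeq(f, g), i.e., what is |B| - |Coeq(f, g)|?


The coequalizer Coeq(f, g) = B / ~ has one element per equivalence class.
|B| = 23, |Coeq(f, g)| = 22.
|B| - |Coeq(f, g)| = 23 - 22 = 1.

1


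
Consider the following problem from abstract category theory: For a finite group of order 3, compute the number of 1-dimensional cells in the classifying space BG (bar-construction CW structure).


In the bar-construction CW model of BG, the n-cells are indexed by
n-tuples [g_1|...|g_n] of non-identity elements of G (degenerate
simplices with some g_i = e do not contribute cells), so there are
(|G| - 1)^n n-cells.
For dim = 1 with |G| = 3:
cells = (3 - 1)^1 = 2^1 = 2

2


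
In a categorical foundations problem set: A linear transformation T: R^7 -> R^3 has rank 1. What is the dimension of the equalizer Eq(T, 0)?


The equalizer of f and the zero map is ker(f).
By the rank-nullity theorem: dim(ker(f)) = dim(domain) - rank(f).
dim(ker(f)) = 7 - 1 = 6

6


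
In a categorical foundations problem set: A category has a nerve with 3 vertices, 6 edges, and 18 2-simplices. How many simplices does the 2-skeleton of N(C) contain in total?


The 2-skeleton of the nerve N(C) consists of simplices in dimensions 0, 1, 2:
  |N(C)_0| = 3 (objects)
  |N(C)_1| = 6 (morphisms)
  |N(C)_2| = 18 (composable pairs)
Total = 3 + 6 + 18 = 27

27


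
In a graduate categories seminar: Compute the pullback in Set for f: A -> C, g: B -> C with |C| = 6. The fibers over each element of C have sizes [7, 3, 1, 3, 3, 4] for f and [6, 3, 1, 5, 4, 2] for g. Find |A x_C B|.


The pullback A x_C B consists of pairs (a, b) with f(a) = g(b).
For each element c in C, the fiber product has |f^-1(c)| * |g^-1(c)| elements.
Summing over C: 7 * 6 + 3 * 3 + 1 * 1 + 3 * 5 + 3 * 4 + 4 * 2
= 42 + 9 + 1 + 15 + 12 + 8 = 87

87


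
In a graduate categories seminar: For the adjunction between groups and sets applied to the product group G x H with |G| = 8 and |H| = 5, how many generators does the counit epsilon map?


The counit epsilon_K: F(U(K)) -> K of the Free-Forgetful adjunction
maps |K| generators of F(U(K)) into K. For K = G x H (the product group),
|G x H| = |G| * |H|.
Total generators mapped = 8 * 5 = 40.

40


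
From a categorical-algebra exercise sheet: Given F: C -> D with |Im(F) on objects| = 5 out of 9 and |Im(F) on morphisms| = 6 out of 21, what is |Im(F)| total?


The image of F consists of distinct objects and distinct morphisms.
|Im(F)| on objects = 5
|Im(F)| on morphisms = 6
Total image cardinality = 5 + 6 = 11

11


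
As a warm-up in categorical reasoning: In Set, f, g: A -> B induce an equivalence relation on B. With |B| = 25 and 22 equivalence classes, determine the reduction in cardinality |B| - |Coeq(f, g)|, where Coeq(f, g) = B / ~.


The coequalizer Coeq(f, g) = B / ~ has one element per equivalence class.
|B| = 25, |Coeq(f, g)| = 22.
|B| - |Coeq(f, g)| = 25 - 22 = 3.

3


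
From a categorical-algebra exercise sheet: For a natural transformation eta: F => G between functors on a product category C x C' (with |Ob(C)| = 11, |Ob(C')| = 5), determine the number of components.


A natural transformation eta: F => G assigns one component morphism per
object of the domain category.
The domain is the product category C x C', so
|Ob(C x C')| = |Ob(C)| * |Ob(C')| = 11 * 5 = 55.
Therefore eta has 55 component morphisms.

55


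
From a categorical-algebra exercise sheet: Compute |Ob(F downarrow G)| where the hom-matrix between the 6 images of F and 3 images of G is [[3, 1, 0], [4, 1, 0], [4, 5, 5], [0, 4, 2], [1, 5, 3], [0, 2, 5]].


Objects of (F downarrow G) are triples (a, b, h: F(a)->G(b)).
The count equals the sum of all entries in the hom-matrix.
sum(row 0) = 4
sum(row 1) = 5
sum(row 2) = 14
sum(row 3) = 6
sum(row 4) = 9
sum(row 5) = 7
Grand total = 45

45


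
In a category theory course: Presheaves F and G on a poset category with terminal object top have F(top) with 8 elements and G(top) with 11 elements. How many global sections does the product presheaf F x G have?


Global sections of a presheaf on a poset with terminal top satisfy
Gamma(H) ~ H(top). Presheaves admit pointwise products, so
(F x G)(top) = F(top) x G(top) (Cartesian product).
|Gamma(F x G)| = |F(top)| * |G(top)| = 8 * 11 = 88.

88


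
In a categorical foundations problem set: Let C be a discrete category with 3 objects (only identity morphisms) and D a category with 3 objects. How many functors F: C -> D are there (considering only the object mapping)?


A functor from a discrete category C to D is determined by
where each object maps. Each of the 3 objects of C can map
to any of the 3 objects of D independently.
Number of functors = 3^3 = 27

27


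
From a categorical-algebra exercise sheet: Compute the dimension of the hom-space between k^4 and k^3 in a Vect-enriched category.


In Vect-enriched categories, Hom(k^n, k^m) is the space of m x n matrices.
dim(Hom(k^4, k^3)) = 3 * 4 = 12

12


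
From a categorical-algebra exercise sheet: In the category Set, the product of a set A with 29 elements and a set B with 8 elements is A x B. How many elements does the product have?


In Set, the product A x B is the Cartesian product.
By the universal property, |A x B| = |A| * |B|.
|A x B| = 29 * 8 = 232

232


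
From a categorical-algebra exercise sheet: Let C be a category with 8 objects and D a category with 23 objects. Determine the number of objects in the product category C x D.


The product category C x D has objects that are pairs (c, d).
Number of pairs = |Ob(C)| * |Ob(D)| = 8 * 23 = 184

184


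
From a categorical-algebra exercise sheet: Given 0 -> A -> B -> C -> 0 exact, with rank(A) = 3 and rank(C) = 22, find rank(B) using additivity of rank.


For a short exact sequence 0 -> A -> B -> C -> 0,
rank is additive: rank(B) = rank(A) + rank(C).
rank(B) = 3 + 22 = 25

25


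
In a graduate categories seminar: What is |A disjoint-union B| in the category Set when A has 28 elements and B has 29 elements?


In Set, the coproduct A + B is the disjoint union.
|A + B| = |A| + |B| = 28 + 29 = 57

57


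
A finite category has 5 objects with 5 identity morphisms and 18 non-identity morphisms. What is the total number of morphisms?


Each object has an identity morphism, giving 5 identities.
Adding the 18 non-identity morphisms:
Total = 5 + 18 = 23

23


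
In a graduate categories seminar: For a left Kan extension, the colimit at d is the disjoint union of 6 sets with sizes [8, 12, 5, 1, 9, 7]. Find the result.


Pointwise, the left Kan extension (Lan_F H)(d) is the colimit, indexed
by the comma category (F downarrow d), of H composed with the
projection (F downarrow d) -> C. Here that colimit is given
as a coproduct (disjoint union) of sets, so its cardinality is the
sum of the sizes of the summands.
Coproduct of sets with sizes: 8 + 12 + 5 + 1 + 9 + 7
= 42

42


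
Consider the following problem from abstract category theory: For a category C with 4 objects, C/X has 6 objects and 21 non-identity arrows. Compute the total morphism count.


In the slice category C/X, objects are morphisms to X.
Identity morphisms: 6 (one per object of C/X).
Non-identity morphisms: 21.
Total = 6 + 21 = 27

27


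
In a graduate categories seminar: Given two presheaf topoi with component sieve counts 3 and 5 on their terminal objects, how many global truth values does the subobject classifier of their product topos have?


In a product of presheaf topoi E_1 x E_2, the subobject classifier
is Omega = Omega_1 x Omega_2 (componentwise), so
|Omega(top)| = |Omega_1(top_1)| * |Omega_2(top_2)|.
= 3 * 5 = 15.

15


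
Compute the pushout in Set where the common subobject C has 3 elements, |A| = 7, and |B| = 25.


The pushout A +_C B identifies the images of C in A and B.
|A +_C B| = |A| + |B| - |C| (for injections).
= 7 + 25 - 3 = 29

29


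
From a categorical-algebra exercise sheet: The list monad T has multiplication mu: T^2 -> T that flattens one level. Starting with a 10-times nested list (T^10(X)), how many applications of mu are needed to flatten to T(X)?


Each application of mu: T^2 -> T removes one layer of nesting.
Starting at depth 10 (i.e., T^10(X)), we need to reach T(X).
Number of mu applications = 10 - 1 = 9

9


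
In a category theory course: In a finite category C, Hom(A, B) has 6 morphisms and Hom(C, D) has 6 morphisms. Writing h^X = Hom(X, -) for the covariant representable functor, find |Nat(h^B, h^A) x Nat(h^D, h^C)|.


By the Yoneda lemma, Nat(h^B, h^A) is isomorphic to Hom(A, B),
so |Nat(h^B, h^A)| = |Hom(A, B)| and |Nat(h^D, h^C)| = |Hom(C, D)|.
|Hom(A, B)| = 6, |Hom(C, D)| = 6.
|Nat(h^B, h^A) x Nat(h^D, h^C)| = 6 * 6 = 36

36


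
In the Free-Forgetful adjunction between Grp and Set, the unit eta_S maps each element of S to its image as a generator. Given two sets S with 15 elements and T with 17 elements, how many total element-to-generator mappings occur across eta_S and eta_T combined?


The unit eta_X: X -> U(F(X)) of the Free-Forgetful adjunction
maps each element of X to a generator of F(X). For X = S + T (disjoint
union in Set), |S + T| = |S| + |T|.
Total mappings = 15 + 17 = 32.

32


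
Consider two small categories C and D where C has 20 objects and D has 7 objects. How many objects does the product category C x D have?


The product category C x D has objects that are pairs (c, d).
Number of pairs = |Ob(C)| * |Ob(D)| = 20 * 7 = 140

140


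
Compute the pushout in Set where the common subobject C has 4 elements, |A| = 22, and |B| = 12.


The pushout A +_C B identifies the images of C in A and B.
|A +_C B| = |A| + |B| - |C| (for injections).
= 22 + 12 - 4 = 30

30


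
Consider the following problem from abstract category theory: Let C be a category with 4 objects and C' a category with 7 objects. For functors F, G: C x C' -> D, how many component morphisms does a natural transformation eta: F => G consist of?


A natural transformation eta: F => G assigns one component morphism per
object of the domain category.
The domain is the product category C x C', so
|Ob(C x C')| = |Ob(C)| * |Ob(C')| = 4 * 7 = 28.
Therefore eta has 28 component morphisms.

28


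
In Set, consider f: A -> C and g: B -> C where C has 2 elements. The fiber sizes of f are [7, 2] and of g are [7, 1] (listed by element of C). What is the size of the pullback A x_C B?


The pullback A x_C B consists of pairs (a, b) with f(a) = g(b).
For each element c in C, the fiber product has |f^-1(c)| * |g^-1(c)| elements.
Summing over C: 7 * 7 + 2 * 1
= 49 + 2 = 51

51


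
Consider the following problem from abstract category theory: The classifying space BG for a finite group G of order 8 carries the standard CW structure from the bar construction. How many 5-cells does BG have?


In the bar-construction CW model of BG, the n-cells are indexed by
n-tuples [g_1|...|g_n] of non-identity elements of G (degenerate
simplices with some g_i = e do not contribute cells), so there are
(|G| - 1)^n n-cells.
For dim = 5 with |G| = 8:
cells = (8 - 1)^5 = 7^5 = 16807

16807


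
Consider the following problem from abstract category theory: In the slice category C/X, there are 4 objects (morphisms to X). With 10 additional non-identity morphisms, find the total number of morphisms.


In the slice category C/X, objects are morphisms to X.
Identity morphisms: 4 (one per object of C/X).
Non-identity morphisms: 10.
Total = 4 + 10 = 14

14


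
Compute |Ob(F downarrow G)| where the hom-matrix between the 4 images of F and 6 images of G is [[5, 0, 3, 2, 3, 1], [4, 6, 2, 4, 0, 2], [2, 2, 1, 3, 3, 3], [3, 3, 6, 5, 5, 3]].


Objects of (F downarrow G) are triples (a, b, h: F(a)->G(b)).
The count equals the sum of all entries in the hom-matrix.
sum(row 0) = 14
sum(row 1) = 18
sum(row 2) = 14
sum(row 3) = 25
Grand total = 71

71


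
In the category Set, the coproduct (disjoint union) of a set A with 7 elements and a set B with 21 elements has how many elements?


In Set, the coproduct A + B is the disjoint union.
|A + B| = |A| + |B| = 7 + 21 = 28

28


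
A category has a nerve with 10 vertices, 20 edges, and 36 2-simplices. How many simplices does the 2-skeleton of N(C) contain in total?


The 2-skeleton of the nerve N(C) consists of simplices in dimensions 0, 1, 2:
  |N(C)_0| = 10 (objects)
  |N(C)_1| = 20 (morphisms)
  |N(C)_2| = 36 (composable pairs)
Total = 10 + 20 + 36 = 66

66


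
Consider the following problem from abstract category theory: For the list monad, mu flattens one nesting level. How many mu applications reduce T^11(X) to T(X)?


Each application of mu: T^2 -> T removes one layer of nesting.
Starting at depth 11 (i.e., T^11(X)), we need to reach T(X).
Number of mu applications = 11 - 1 = 10

10


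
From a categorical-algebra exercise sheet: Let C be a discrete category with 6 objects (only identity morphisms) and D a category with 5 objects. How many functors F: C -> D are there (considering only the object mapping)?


A functor from a discrete category C to D is determined by
where each object maps. Each of the 6 objects of C can map
to any of the 5 objects of D independently.
Number of functors = 5^6 = 15625

15625


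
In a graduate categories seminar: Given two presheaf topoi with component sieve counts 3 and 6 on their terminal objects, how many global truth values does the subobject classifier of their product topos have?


In a product of presheaf topoi E_1 x E_2, the subobject classifier
is Omega = Omega_1 x Omega_2 (componentwise), so
|Omega(top)| = |Omega_1(top_1)| * |Omega_2(top_2)|.
= 3 * 6 = 18.

18


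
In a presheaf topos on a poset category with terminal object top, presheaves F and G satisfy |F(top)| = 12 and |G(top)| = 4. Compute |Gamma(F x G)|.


Global sections of a presheaf on a poset with terminal top satisfy
Gamma(H) ~ H(top). Presheaves admit pointwise products, so
(F x G)(top) = F(top) x G(top) (Cartesian product).
|Gamma(F x G)| = |F(top)| * |G(top)| = 12 * 4 = 48.

48


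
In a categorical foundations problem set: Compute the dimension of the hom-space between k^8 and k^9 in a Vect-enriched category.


In Vect-enriched categories, Hom(k^n, k^m) is the space of m x n matrices.
dim(Hom(k^8, k^9)) = 9 * 8 = 72

72


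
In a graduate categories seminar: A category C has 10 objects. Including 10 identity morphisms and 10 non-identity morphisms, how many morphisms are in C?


Each object has an identity morphism, giving 10 identities.
Adding the 10 non-identity morphisms:
Total = 10 + 10 = 20

20


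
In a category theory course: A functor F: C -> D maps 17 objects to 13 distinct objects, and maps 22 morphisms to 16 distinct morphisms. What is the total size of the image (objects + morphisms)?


The image of F consists of distinct objects and distinct morphisms.
|Im(F)| on objects = 13
|Im(F)| on morphisms = 16
Total image cardinality = 13 + 16 = 29

29


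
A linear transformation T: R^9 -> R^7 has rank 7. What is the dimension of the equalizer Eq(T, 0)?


The equalizer of f and the zero map is ker(f).
By the rank-nullity theorem: dim(ker(f)) = dim(domain) - rank(f).
dim(ker(f)) = 9 - 7 = 2

2


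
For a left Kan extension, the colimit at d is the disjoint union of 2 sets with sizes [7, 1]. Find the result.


Pointwise, the left Kan extension (Lan_F H)(d) is the colimit, indexed
by the comma category (F downarrow d), of H composed with the
projection (F downarrow d) -> C. Here that colimit is given
as a coproduct (disjoint union) of sets, so its cardinality is the
sum of the sizes of the summands.
Coproduct of sets with sizes: 7 + 1
= 8

8


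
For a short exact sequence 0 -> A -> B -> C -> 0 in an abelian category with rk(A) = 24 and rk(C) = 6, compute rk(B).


For a short exact sequence 0 -> A -> B -> C -> 0,
rank is additive: rank(B) = rank(A) + rank(C).
rank(B) = 24 + 6 = 30

30


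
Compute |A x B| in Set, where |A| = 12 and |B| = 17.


In Set, the product A x B is the Cartesian product.
By the universal property, |A x B| = |A| * |B|.
|A x B| = 12 * 17 = 204

204


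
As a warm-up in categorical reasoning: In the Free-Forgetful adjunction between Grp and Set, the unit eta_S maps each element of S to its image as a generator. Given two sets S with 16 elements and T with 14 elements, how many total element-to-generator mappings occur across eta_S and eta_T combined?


The unit eta_X: X -> U(F(X)) of the Free-Forgetful adjunction
maps each element of X to a generator of F(X). For X = S + T (disjoint
union in Set), |S + T| = |S| + |T|.
Total mappings = 16 + 14 = 30.

30


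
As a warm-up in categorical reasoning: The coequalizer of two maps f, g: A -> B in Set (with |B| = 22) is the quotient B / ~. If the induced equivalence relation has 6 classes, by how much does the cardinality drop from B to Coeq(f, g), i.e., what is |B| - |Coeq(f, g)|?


The coequalizer Coeq(f, g) = B / ~ has one element per equivalence class.
|B| = 22, |Coeq(f, g)| = 6.
|B| - |Coeq(f, g)| = 22 - 6 = 16.

16


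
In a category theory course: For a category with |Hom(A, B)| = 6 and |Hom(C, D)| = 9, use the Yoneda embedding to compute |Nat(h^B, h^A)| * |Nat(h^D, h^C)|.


By the Yoneda lemma, Nat(h^B, h^A) is isomorphic to Hom(A, B),
so |Nat(h^B, h^A)| = |Hom(A, B)| and |Nat(h^D, h^C)| = |Hom(C, D)|.
|Hom(A, B)| = 6, |Hom(C, D)| = 9.
|Nat(h^B, h^A) x Nat(h^D, h^C)| = 6 * 9 = 54

54


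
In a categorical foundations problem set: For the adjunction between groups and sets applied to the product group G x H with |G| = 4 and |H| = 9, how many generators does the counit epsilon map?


The counit epsilon_K: F(U(K)) -> K of the Free-Forgetful adjunction
maps |K| generators of F(U(K)) into K. For K = G x H (the product group),
|G x H| = |G| * |H|.
Total generators mapped = 4 * 9 = 36.

36


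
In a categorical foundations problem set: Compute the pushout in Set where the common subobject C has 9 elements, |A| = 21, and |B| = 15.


The pushout A +_C B identifies the images of C in A and B.
|A +_C B| = |A| + |B| - |C| (for injections).
= 21 + 15 - 9 = 27

27


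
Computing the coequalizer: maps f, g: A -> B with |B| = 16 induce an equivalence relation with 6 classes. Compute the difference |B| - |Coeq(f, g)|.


The coequalizer Coeq(f, g) = B / ~ has one element per equivalence class.
|B| = 16, |Coeq(f, g)| = 6.
|B| - |Coeq(f, g)| = 16 - 6 = 10.

10


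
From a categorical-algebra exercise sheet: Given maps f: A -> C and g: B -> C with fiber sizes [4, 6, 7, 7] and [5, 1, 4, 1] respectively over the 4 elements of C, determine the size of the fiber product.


The pullback A x_C B consists of pairs (a, b) with f(a) = g(b).
For each element c in C, the fiber product has |f^-1(c)| * |g^-1(c)| elements.
Summing over C: 4 * 5 + 6 * 1 + 7 * 4 + 7 * 1
= 20 + 6 + 28 + 7 = 61

61


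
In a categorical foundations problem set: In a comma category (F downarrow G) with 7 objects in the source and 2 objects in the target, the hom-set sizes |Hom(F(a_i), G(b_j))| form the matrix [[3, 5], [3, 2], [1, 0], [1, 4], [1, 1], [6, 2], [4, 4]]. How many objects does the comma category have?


Objects of (F downarrow G) are triples (a, b, h: F(a)->G(b)).
The count equals the sum of all entries in the hom-matrix.
sum(row 0) = 8
sum(row 1) = 5
sum(row 2) = 1
sum(row 3) = 5
sum(row 4) = 2
sum(row 5) = 8
sum(row 6) = 8
Grand total = 37

37


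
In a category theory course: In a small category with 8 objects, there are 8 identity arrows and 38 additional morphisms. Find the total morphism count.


Each object has an identity morphism, giving 8 identities.
Adding the 38 non-identity morphisms:
Total = 8 + 38 = 46

46


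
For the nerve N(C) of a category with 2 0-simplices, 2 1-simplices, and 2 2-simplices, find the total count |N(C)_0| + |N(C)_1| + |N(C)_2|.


The 2-skeleton of the nerve N(C) consists of simplices in dimensions 0, 1, 2:
  |N(C)_0| = 2 (objects)
  |N(C)_1| = 2 (morphisms)
  |N(C)_2| = 2 (composable pairs)
Total = 2 + 2 + 2 = 6

6


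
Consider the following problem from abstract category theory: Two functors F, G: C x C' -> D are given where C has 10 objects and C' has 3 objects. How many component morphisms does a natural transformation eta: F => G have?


A natural transformation eta: F => G assigns one component morphism per
object of the domain category.
The domain is the product category C x C', so
|Ob(C x C')| = |Ob(C)| * |Ob(C')| = 10 * 3 = 30.
Therefore eta has 30 component morphisms.

30


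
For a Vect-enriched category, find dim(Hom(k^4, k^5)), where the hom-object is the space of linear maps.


In Vect-enriched categories, Hom(k^n, k^m) is the space of m x n matrices.
dim(Hom(k^4, k^5)) = 5 * 4 = 20

20


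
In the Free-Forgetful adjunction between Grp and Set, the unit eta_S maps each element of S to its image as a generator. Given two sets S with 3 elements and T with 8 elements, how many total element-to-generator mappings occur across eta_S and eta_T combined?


The unit eta_X: X -> U(F(X)) of the Free-Forgetful adjunction
maps each element of X to a generator of F(X). For X = S + T (disjoint
union in Set), |S + T| = |S| + |T|.
Total mappings = 3 + 8 = 11.

11


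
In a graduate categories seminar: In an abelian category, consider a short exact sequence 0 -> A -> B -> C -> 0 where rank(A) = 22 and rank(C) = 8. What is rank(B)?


For a short exact sequence 0 -> A -> B -> C -> 0,
rank is additive: rank(B) = rank(A) + rank(C).
rank(B) = 22 + 8 = 30

30


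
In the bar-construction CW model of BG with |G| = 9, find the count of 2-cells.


In the bar-construction CW model of BG, the n-cells are indexed by
n-tuples [g_1|...|g_n] of non-identity elements of G (degenerate
simplices with some g_i = e do not contribute cells), so there are
(|G| - 1)^n n-cells.
For dim = 2 with |G| = 9:
cells = (9 - 1)^2 = 8^2 = 64

64


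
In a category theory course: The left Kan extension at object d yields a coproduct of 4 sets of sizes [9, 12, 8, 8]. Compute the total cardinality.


Pointwise, the left Kan extension (Lan_F H)(d) is the colimit, indexed
by the comma category (F downarrow d), of H composed with the
projection (F downarrow d) -> C. Here that colimit is given
as a coproduct (disjoint union) of sets, so its cardinality is the
sum of the sizes of the summands.
Coproduct of sets with sizes: 9 + 12 + 8 + 8
= 37

37


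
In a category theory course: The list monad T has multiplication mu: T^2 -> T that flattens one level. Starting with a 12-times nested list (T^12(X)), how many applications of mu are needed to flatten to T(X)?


Each application of mu: T^2 -> T removes one layer of nesting.
Starting at depth 12 (i.e., T^12(X)), we need to reach T(X).
Number of mu applications = 12 - 1 = 11

11


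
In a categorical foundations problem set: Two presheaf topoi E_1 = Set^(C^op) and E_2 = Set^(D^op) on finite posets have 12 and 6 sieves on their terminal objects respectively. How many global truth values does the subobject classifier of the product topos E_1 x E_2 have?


In a product of presheaf topoi E_1 x E_2, the subobject classifier
is Omega = Omega_1 x Omega_2 (componentwise), so
|Omega(top)| = |Omega_1(top_1)| * |Omega_2(top_2)|.
= 12 * 6 = 72.

72


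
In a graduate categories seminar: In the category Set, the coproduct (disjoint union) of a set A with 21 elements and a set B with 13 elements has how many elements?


In Set, the coproduct A + B is the disjoint union.
|A + B| = |A| + |B| = 21 + 13 = 34

34


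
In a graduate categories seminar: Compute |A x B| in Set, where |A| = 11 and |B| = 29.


In Set, the product A x B is the Cartesian product.
By the universal property, |A x B| = |A| * |B|.
|A x B| = 11 * 29 = 319

319


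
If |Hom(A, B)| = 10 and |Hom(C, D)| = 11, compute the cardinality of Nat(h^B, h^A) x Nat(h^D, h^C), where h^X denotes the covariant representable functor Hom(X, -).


By the Yoneda lemma, Nat(h^B, h^A) is isomorphic to Hom(A, B),
so |Nat(h^B, h^A)| = |Hom(A, B)| and |Nat(h^D, h^C)| = |Hom(C, D)|.
|Hom(A, B)| = 10, |Hom(C, D)| = 11.
|Nat(h^B, h^A) x Nat(h^D, h^C)| = 10 * 11 = 110

110


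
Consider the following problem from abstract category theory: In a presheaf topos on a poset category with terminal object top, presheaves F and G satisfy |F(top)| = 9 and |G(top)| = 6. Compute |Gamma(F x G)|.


Global sections of a presheaf on a poset with terminal top satisfy
Gamma(H) ~ H(top). Presheaves admit pointwise products, so
(F x G)(top) = F(top) x G(top) (Cartesian product).
|Gamma(F x G)| = |F(top)| * |G(top)| = 9 * 6 = 54.

54


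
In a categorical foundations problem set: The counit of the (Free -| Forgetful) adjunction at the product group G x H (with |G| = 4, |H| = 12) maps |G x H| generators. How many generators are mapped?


The counit epsilon_K: F(U(K)) -> K of the Free-Forgetful adjunction
maps |K| generators of F(U(K)) into K. For K = G x H (the product group),
|G x H| = |G| * |H|.
Total generators mapped = 4 * 12 = 48.

48


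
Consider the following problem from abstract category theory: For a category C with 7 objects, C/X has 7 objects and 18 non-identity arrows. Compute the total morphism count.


In the slice category C/X, objects are morphisms to X.
Identity morphisms: 7 (one per object of C/X).
Non-identity morphisms: 18.
Total = 7 + 18 = 25

25


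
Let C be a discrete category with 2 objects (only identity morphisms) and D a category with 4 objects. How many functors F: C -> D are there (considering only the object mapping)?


A functor from a discrete category C to D is determined by
where each object maps. Each of the 2 objects of C can map
to any of the 4 objects of D independently.
Number of functors = 4^2 = 16

16


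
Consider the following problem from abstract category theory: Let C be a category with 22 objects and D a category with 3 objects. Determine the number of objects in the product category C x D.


The product category C x D has objects that are pairs (c, d).
Number of pairs = |Ob(C)| * |Ob(D)| = 22 * 3 = 66

66


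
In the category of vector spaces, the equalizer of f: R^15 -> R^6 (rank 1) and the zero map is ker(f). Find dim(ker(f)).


The equalizer of f and the zero map is ker(f).
By the rank-nullity theorem: dim(ker(f)) = dim(domain) - rank(f).
dim(ker(f)) = 15 - 1 = 14

14


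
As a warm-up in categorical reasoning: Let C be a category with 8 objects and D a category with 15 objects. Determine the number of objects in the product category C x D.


The product category C x D has objects that are pairs (c, d).
Number of pairs = |Ob(C)| * |Ob(D)| = 8 * 15 = 120

120


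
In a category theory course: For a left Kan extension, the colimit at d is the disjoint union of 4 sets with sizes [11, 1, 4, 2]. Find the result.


Pointwise, the left Kan extension (Lan_F H)(d) is the colimit, indexed
by the comma category (F downarrow d), of H composed with the
projection (F downarrow d) -> C. Here that colimit is given
as a coproduct (disjoint union) of sets, so its cardinality is the
sum of the sizes of the summands.
Coproduct of sets with sizes: 11 + 1 + 4 + 2
= 18

18


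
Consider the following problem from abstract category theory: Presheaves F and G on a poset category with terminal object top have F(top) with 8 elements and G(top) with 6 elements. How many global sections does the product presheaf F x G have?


Global sections of a presheaf on a poset with terminal top satisfy
Gamma(H) ~ H(top). Presheaves admit pointwise products, so
(F x G)(top) = F(top) x G(top) (Cartesian product).
|Gamma(F x G)| = |F(top)| * |G(top)| = 8 * 6 = 48.

48


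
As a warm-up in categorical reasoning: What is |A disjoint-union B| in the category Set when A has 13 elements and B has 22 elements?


In Set, the coproduct A + B is the disjoint union.
|A + B| = |A| + |B| = 13 + 22 = 35

35


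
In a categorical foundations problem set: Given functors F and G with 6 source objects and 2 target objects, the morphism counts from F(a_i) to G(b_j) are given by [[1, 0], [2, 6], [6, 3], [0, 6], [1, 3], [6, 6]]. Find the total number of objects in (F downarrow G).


Objects of (F downarrow G) are triples (a, b, h: F(a)->G(b)).
The count equals the sum of all entries in the hom-matrix.
sum(row 0) = 1
sum(row 1) = 8
sum(row 2) = 9
sum(row 3) = 6
sum(row 4) = 4
sum(row 5) = 12
Grand total = 40

40


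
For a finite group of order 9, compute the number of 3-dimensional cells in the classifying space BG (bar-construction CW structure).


In the bar-construction CW model of BG, the n-cells are indexed by
n-tuples [g_1|...|g_n] of non-identity elements of G (degenerate
simplices with some g_i = e do not contribute cells), so there are
(|G| - 1)^n n-cells.
For dim = 3 with |G| = 9:
cells = (9 - 1)^3 = 8^3 = 512

512


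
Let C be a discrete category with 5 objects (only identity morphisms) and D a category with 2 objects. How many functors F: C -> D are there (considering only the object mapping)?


A functor from a discrete category C to D is determined by
where each object maps. Each of the 5 objects of C can map
to any of the 2 objects of D independently.
Number of functors = 2^5 = 32

32


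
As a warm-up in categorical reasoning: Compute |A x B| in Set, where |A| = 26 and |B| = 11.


In Set, the product A x B is the Cartesian product.
By the universal property, |A x B| = |A| * |B|.
|A x B| = 26 * 11 = 286

286


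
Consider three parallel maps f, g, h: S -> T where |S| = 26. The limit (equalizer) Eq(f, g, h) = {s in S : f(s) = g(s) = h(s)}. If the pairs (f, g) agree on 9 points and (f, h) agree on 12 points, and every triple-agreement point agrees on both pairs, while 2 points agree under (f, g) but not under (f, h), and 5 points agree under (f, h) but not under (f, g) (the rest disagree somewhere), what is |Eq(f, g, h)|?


Eq(f, g, h) is the triple-agreement set: points in S where all three
maps take the same value. Using inclusion-exclusion on the pairwise data:
Pair (f, g) agrees on 9 points; pair (f, h) on 12 points.
Points agreeing under (f, g) but not (f, h) = 2; under (f, h) but not (f, g) = 5.
Triple-agreement = agreement-in-(f, g) minus points that agree under (f, g) but not (f, h):
|Eq(f, g, h)| = 9 - 2 = 7
(cross-check via (f, h): 12 - 5 = 7.)

7


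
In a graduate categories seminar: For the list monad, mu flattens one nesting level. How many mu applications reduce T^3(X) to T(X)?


Each application of mu: T^2 -> T removes one layer of nesting.
Starting at depth 3 (i.e., T^3(X)), we need to reach T(X).
Number of mu applications = 3 - 1 = 2

2


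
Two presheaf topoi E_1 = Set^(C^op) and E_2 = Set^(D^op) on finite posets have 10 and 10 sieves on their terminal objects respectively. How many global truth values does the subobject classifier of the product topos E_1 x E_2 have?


In a product of presheaf topoi E_1 x E_2, the subobject classifier
is Omega = Omega_1 x Omega_2 (componentwise), so
|Omega(top)| = |Omega_1(top_1)| * |Omega_2(top_2)|.
= 10 * 10 = 100.

100


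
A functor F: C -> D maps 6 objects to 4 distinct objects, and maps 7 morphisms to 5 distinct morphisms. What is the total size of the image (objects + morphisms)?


The image of F consists of distinct objects and distinct morphisms.
|Im(F)| on objects = 4
|Im(F)| on morphisms = 5
Total image cardinality = 4 + 5 = 9

9


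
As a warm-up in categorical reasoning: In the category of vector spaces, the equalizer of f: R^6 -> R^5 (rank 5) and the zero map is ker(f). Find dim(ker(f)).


The equalizer of f and the zero map is ker(f).
By the rank-nullity theorem: dim(ker(f)) = dim(domain) - rank(f).
dim(ker(f)) = 6 - 5 = 1

1


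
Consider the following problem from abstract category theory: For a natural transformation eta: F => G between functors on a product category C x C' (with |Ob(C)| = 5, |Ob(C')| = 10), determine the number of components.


A natural transformation eta: F => G assigns one component morphism per
object of the domain category.
The domain is the product category C x C', so
|Ob(C x C')| = |Ob(C)| * |Ob(C')| = 5 * 10 = 50.
Therefore eta has 50 component morphisms.

50


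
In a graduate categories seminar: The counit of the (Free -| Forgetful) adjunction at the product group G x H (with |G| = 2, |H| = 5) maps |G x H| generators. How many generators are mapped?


The counit epsilon_K: F(U(K)) -> K of the Free-Forgetful adjunction
maps |K| generators of F(U(K)) into K. For K = G x H (the product group),
|G x H| = |G| * |H|.
Total generators mapped = 2 * 5 = 10.

10


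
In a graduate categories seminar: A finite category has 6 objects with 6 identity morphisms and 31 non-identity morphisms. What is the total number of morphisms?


Each object has an identity morphism, giving 6 identities.
Adding the 31 non-identity morphisms:
Total = 6 + 31 = 37

37


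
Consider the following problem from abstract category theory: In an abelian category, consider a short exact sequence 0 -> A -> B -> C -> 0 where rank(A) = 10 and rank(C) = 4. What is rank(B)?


For a short exact sequence 0 -> A -> B -> C -> 0,
rank is additive: rank(B) = rank(A) + rank(C).
rank(B) = 10 + 4 = 14

14


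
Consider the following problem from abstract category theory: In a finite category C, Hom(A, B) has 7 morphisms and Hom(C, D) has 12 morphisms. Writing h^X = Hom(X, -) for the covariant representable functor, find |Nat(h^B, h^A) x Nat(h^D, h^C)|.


By the Yoneda lemma, Nat(h^B, h^A) is isomorphic to Hom(A, B),
so |Nat(h^B, h^A)| = |Hom(A, B)| and |Nat(h^D, h^C)| = |Hom(C, D)|.
|Hom(A, B)| = 7, |Hom(C, D)| = 12.
|Nat(h^B, h^A) x Nat(h^D, h^C)| = 7 * 12 = 84

84


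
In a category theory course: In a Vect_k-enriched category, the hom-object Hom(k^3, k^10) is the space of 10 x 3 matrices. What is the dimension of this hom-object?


In Vect-enriched categories, Hom(k^n, k^m) is the space of m x n matrices.
dim(Hom(k^3, k^10)) = 10 * 3 = 30

30


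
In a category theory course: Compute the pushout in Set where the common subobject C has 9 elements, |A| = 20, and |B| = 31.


The pushout A +_C B identifies the images of C in A and B.
|A +_C B| = |A| + |B| - |C| (for injections).
= 20 + 31 - 9 = 42

42


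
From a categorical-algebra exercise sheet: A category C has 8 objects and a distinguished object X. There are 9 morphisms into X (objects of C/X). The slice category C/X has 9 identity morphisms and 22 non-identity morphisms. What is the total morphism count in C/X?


In the slice category C/X, objects are morphisms to X.
Identity morphisms: 9 (one per object of C/X).
Non-identity morphisms: 22.
Total = 9 + 22 = 31

31


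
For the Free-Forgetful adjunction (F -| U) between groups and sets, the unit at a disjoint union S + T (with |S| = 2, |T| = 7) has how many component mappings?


The unit eta_X: X -> U(F(X)) of the Free-Forgetful adjunction
maps each element of X to a generator of F(X). For X = S + T (disjoint
union in Set), |S + T| = |S| + |T|.
Total mappings = 2 + 7 = 9.

9


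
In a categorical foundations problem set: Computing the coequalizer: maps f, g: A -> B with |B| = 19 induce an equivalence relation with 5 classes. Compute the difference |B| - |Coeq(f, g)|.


The coequalizer Coeq(f, g) = B / ~ has one element per equivalence class.
|B| = 19, |Coeq(f, g)| = 5.
|B| - |Coeq(f, g)| = 19 - 5 = 14.

14


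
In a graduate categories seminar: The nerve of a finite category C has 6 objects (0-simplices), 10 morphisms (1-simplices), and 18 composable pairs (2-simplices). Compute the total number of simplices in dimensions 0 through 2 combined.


The 2-skeleton of the nerve N(C) consists of simplices in dimensions 0, 1, 2:
  |N(C)_0| = 6 (objects)
  |N(C)_1| = 10 (morphisms)
  |N(C)_2| = 18 (composable pairs)
Total = 6 + 10 + 18 = 34

34


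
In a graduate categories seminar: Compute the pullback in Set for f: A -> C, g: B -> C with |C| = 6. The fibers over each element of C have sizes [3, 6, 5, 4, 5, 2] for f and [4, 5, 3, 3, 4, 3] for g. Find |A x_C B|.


The pullback A x_C B consists of pairs (a, b) with f(a) = g(b).
For each element c in C, the fiber product has |f^-1(c)| * |g^-1(c)| elements.
Summing over C: 3 * 4 + 6 * 5 + 5 * 3 + 4 * 3 + 5 * 4 + 2 * 3
= 12 + 30 + 15 + 12 + 20 + 6 = 95

95


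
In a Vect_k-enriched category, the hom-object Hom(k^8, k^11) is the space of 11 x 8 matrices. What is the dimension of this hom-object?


In Vect-enriched categories, Hom(k^n, k^m) is the space of m x n matrices.
dim(Hom(k^8, k^11)) = 11 * 8 = 88

88


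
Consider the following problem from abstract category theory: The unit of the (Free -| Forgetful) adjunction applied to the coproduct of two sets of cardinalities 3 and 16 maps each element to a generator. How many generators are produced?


The unit eta_X: X -> U(F(X)) of the Free-Forgetful adjunction
maps each element of X to a generator of F(X). For X = S + T (disjoint
union in Set), |S + T| = |S| + |T|.
Total mappings = 3 + 16 = 19.

19


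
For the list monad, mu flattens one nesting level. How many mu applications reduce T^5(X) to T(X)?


Each application of mu: T^2 -> T removes one layer of nesting.
Starting at depth 5 (i.e., T^5(X)), we need to reach T(X).
Number of mu applications = 5 - 1 = 4

4


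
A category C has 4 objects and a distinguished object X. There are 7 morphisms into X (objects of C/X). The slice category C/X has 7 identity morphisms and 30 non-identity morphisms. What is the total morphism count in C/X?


In the slice category C/X, objects are morphisms to X.
Identity morphisms: 7 (one per object of C/X).
Non-identity morphisms: 30.
Total = 7 + 30 = 37

37


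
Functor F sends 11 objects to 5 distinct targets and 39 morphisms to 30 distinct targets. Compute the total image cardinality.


The image of F consists of distinct objects and distinct morphisms.
|Im(F)| on objects = 5
|Im(F)| on morphisms = 30
Total image cardinality = 5 + 30 = 35

35


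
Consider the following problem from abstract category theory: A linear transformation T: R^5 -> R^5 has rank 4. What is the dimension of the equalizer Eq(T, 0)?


The equalizer of f and the zero map is ker(f).
By the rank-nullity theorem: dim(ker(f)) = dim(domain) - rank(f).
dim(ker(f)) = 5 - 4 = 1

1


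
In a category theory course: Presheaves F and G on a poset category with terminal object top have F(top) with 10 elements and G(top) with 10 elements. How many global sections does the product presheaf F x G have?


Global sections of a presheaf on a poset with terminal top satisfy
Gamma(H) ~ H(top). Presheaves admit pointwise products, so
(F x G)(top) = F(top) x G(top) (Cartesian product).
|Gamma(F x G)| = |F(top)| * |G(top)| = 10 * 10 = 100.

100
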